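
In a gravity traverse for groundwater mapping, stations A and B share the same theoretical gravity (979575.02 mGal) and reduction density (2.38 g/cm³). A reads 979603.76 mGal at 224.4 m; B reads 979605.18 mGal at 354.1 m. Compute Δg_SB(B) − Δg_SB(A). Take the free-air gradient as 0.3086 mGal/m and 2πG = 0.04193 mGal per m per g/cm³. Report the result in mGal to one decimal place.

28.5

Δg_SB(A) = 979603.76 − 979575.02 + 0.3086×224.4 − 0.04193×2.38×224.4 = 75.60 mGal
Δg_SB(B) = 979605.18 − 979575.02 + 0.3086×354.1 − 0.04193×2.38×354.1 = 104.10 mGal
Difference = 104.10 − (75.60) = 28.50 mGal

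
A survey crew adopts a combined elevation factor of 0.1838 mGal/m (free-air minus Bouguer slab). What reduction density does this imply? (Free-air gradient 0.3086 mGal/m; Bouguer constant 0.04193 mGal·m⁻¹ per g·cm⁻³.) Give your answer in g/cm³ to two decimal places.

0.1838 = 0.3086 − 0.04193 × ρ
ρ = (0.3086 − 0.1838) / 0.04193 = 2.98 g/cm³

2.98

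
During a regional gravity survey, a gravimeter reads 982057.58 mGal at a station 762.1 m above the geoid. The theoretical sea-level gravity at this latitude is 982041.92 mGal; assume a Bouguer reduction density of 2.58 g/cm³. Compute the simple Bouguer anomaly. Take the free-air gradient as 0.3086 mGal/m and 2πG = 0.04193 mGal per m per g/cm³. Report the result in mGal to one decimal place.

168.4

Free-air correction = 0.3086 × 762.1 = 235.18 mGal
Free-air anomaly = 982057.58 − 982041.92 + (235.18) = 250.84 mGal
Bouguer slab correction = 0.04193 × 2.58 × 762.1 = 82.44 mGal
Simple Bouguer anomaly = 250.84 − (82.44) = 168.40 mGal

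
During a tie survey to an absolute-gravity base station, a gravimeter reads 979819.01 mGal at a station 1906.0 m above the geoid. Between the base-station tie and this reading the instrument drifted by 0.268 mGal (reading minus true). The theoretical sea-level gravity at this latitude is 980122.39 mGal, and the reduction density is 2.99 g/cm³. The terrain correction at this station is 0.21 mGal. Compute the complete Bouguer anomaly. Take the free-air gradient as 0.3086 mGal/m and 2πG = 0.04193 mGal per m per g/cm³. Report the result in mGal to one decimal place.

45.8

Drift-corrected reading = 979819.01 − (0.268) = 979818.742 mGal
Free-air correction = 0.3086 × 1906.0 = 588.19 mGal
Free-air anomaly = 979818.742 − 980122.39 + (588.19) = 284.542 mGal
Bouguer slab correction = 0.04193 × 2.99 × 1906.0 = 238.96 mGal
Simple Bouguer anomaly = 284.542 − (238.96) = 45.582 mGal
Complete Bouguer anomaly = 45.582 + 0.21 = 45.792 mGal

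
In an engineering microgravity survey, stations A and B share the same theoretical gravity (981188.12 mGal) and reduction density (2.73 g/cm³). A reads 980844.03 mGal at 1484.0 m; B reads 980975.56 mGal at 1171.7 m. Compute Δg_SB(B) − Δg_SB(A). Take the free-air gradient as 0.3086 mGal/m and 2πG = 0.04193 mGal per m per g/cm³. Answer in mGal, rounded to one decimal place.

Δg_SB(A) = 980844.03 − 981188.12 + 0.3086×1484.0 − 0.04193×2.73×1484.0 = -56.00 mGal
Δg_SB(B) = 980975.56 − 981188.12 + 0.3086×1171.7 − 0.04193×2.73×1171.7 = 14.90 mGal
Difference = 14.90 − (-56.00) = 70.90 mGal

70.9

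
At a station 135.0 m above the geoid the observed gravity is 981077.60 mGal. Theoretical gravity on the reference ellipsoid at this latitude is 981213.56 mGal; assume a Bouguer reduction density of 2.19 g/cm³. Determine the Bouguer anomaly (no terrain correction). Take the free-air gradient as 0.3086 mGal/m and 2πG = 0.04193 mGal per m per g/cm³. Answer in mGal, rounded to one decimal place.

Free-air correction = 0.3086 × 135.0 = 41.66 mGal
Free-air anomaly = 981077.60 − 981213.56 + (41.66) = -94.30 mGal
Bouguer slab correction = 0.04193 × 2.19 × 135.0 = 12.40 mGal
Simple Bouguer anomaly = -94.30 − (12.40) = -106.70 mGal

-106.7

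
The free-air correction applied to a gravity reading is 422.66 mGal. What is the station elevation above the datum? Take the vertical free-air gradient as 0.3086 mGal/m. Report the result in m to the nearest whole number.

1370

h = 422.66 / 0.3086 = 1369.60 m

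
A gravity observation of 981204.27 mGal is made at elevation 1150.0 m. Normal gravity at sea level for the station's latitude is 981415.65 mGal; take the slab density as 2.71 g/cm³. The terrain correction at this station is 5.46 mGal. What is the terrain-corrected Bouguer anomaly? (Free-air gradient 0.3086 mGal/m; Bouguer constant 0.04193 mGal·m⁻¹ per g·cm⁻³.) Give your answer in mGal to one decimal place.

Free-air correction = 0.3086 × 1150.0 = 354.89 mGal
Free-air anomaly = 981204.27 − 981415.65 + (354.89) = 143.51 mGal
Bouguer slab correction = 0.04193 × 2.71 × 1150.0 = 130.67 mGal
Simple Bouguer anomaly = 143.51 − (130.67) = 12.84 mGal
Complete Bouguer anomaly = 12.84 + 5.46 = 18.30 mGal

18.3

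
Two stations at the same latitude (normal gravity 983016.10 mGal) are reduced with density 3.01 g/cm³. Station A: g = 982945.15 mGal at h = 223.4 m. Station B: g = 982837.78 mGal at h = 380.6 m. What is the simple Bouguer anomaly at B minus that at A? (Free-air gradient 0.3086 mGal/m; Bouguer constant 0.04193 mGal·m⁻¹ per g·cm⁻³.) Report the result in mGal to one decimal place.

-78.7

Δg_SB(A) = 982945.15 − 983016.10 + 0.3086×223.4 − 0.04193×3.01×223.4 = -30.20 mGal
Δg_SB(B) = 982837.78 − 983016.10 + 0.3086×380.6 − 0.04193×3.01×380.6 = -108.90 mGal
Difference = -108.90 − (-30.20) = -78.70 mGal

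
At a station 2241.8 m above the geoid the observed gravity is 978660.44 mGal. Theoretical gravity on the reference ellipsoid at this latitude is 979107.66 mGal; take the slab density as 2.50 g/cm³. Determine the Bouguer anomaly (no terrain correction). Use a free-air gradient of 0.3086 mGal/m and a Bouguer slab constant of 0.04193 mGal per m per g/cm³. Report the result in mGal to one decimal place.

Free-air correction = 0.3086 × 2241.8 = 691.82 mGal
Free-air anomaly = 978660.44 − 979107.66 + (691.82) = 244.60 mGal
Bouguer slab correction = 0.04193 × 2.50 × 2241.8 = 235.00 mGal
Simple Bouguer anomaly = 244.60 − (235.00) = 9.60 mGal

9.6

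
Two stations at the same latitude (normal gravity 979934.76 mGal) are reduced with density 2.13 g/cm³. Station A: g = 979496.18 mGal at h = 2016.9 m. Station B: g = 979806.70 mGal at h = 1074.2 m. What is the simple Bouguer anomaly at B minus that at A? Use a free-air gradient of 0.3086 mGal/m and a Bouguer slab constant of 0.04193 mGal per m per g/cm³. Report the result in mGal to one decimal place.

Δg_SB(A) = 979496.18 − 979934.76 + 0.3086×2016.9 − 0.04193×2.13×2016.9 = 3.70 mGal
Δg_SB(B) = 979806.70 − 979934.76 + 0.3086×1074.2 − 0.04193×2.13×1074.2 = 107.50 mGal
Difference = 107.50 − (3.70) = 103.80 mGal

103.8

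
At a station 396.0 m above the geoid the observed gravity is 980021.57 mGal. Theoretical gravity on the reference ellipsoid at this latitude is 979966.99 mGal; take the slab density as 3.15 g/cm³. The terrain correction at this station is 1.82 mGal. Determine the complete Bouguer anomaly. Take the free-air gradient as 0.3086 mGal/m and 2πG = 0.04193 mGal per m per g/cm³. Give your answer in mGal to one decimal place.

Free-air correction = 0.3086 × 396.0 = 122.21 mGal
Free-air anomaly = 980021.57 − 979966.99 + (122.21) = 176.79 mGal
Bouguer slab correction = 0.04193 × 3.15 × 396.0 = 52.30 mGal
Simple Bouguer anomaly = 176.79 − (52.30) = 124.49 mGal
Complete Bouguer anomaly = 124.49 + 1.82 = 126.31 mGal

126.3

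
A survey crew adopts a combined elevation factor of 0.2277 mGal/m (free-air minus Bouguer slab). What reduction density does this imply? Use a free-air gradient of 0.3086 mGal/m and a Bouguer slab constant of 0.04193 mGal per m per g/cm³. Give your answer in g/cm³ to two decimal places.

0.2277 = 0.3086 − 0.04193 × ρ
ρ = (0.3086 − 0.2277) / 0.04193 = 1.93 g/cm³

1.93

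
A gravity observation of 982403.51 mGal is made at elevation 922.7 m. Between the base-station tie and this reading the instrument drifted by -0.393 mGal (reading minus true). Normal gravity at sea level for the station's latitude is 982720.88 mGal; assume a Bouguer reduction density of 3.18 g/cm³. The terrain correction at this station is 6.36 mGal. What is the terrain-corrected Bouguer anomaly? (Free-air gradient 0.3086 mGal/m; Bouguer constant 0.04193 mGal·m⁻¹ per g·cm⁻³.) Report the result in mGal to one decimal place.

-148.9

Drift-corrected reading = 982403.51 − (-0.393) = 982403.903 mGal
Free-air correction = 0.3086 × 922.7 = 284.75 mGal
Free-air anomaly = 982403.903 − 982720.88 + (284.75) = -32.227 mGal
Bouguer slab correction = 0.04193 × 3.18 × 922.7 = 123.03 mGal
Simple Bouguer anomaly = -32.227 − (123.03) = -155.257 mGal
Complete Bouguer anomaly = -155.257 + 6.36 = -148.897 mGal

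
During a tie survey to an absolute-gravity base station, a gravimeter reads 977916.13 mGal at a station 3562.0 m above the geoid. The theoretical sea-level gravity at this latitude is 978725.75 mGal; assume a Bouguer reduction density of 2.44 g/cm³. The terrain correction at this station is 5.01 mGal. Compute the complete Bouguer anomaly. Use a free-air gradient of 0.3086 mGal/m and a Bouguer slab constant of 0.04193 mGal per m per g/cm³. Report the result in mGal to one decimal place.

Free-air correction = 0.3086 × 3562.0 = 1099.23 mGal
Free-air anomaly = 977916.13 − 978725.75 + (1099.23) = 289.61 mGal
Bouguer slab correction = 0.04193 × 2.44 × 3562.0 = 364.43 mGal
Simple Bouguer anomaly = 289.61 − (364.43) = -74.82 mGal
Complete Bouguer anomaly = -74.82 + 5.01 = -69.81 mGal

-69.8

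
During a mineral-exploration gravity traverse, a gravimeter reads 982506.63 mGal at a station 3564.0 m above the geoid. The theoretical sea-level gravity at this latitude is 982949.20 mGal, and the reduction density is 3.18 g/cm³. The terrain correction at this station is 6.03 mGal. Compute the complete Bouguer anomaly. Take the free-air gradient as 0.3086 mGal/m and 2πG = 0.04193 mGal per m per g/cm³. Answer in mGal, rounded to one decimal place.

Free-air correction = 0.3086 × 3564.0 = 1099.85 mGal
Free-air anomaly = 982506.63 − 982949.20 + (1099.85) = 657.28 mGal
Bouguer slab correction = 0.04193 × 3.18 × 3564.0 = 475.21 mGal
Simple Bouguer anomaly = 657.28 − (475.21) = 182.07 mGal
Complete Bouguer anomaly = 182.07 + 6.03 = 188.10 mGal

188.1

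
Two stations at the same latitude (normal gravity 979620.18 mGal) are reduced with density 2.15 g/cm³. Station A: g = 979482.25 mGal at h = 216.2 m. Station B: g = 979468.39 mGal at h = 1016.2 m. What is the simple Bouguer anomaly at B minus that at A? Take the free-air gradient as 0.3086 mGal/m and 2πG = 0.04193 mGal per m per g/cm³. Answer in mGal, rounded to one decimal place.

Δg_SB(A) = 979482.25 − 979620.18 + 0.3086×216.2 − 0.04193×2.15×216.2 = -90.70 mGal
Δg_SB(B) = 979468.39 − 979620.18 + 0.3086×1016.2 − 0.04193×2.15×1016.2 = 70.20 mGal
Difference = 70.20 − (-90.70) = 160.90 mGal

160.9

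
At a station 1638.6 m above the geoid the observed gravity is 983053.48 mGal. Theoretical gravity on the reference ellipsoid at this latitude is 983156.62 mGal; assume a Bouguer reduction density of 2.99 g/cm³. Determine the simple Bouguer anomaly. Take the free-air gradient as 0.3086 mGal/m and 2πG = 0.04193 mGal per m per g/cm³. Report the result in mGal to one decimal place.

197.1

Free-air correction = 0.3086 × 1638.6 = 505.67 mGal
Free-air anomaly = 983053.48 − 983156.62 + (505.67) = 402.53 mGal
Bouguer slab correction = 0.04193 × 2.99 × 1638.6 = 205.43 mGal
Simple Bouguer anomaly = 402.53 − (205.43) = 197.10 mGal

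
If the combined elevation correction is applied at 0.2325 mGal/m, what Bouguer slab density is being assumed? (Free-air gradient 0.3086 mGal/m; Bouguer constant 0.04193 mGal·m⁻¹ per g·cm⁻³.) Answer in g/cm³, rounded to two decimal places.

0.2325 = 0.3086 − 0.04193 × ρ
ρ = (0.3086 − 0.2325) / 0.04193 = 1.81 g/cm³

1.81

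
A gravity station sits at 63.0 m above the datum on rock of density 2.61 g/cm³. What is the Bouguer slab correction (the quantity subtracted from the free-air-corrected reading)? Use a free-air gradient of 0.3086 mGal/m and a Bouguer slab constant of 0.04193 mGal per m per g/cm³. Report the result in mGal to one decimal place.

6.9

Bouguer slab correction = 0.04193 × 2.61 × 63.0 = 6.9 mGal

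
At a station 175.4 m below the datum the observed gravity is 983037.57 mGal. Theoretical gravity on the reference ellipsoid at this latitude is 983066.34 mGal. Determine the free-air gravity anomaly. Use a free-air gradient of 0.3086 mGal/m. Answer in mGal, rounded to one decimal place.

-82.9

Free-air correction = 0.3086 × -175.4 = -54.13 mGal
Free-air anomaly = 983037.57 − 983066.34 + (-54.13) = -82.90 mGal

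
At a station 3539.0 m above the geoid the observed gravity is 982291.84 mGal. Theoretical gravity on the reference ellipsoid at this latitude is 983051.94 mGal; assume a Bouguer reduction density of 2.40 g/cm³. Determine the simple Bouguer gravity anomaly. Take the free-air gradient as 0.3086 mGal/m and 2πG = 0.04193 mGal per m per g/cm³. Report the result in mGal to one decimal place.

Free-air correction = 0.3086 × 3539.0 = 1092.14 mGal
Free-air anomaly = 982291.84 − 983051.94 + (1092.14) = 332.04 mGal
Bouguer slab correction = 0.04193 × 2.40 × 3539.0 = 356.14 mGal
Simple Bouguer anomaly = 332.04 − (356.14) = -24.10 mGal

-24.1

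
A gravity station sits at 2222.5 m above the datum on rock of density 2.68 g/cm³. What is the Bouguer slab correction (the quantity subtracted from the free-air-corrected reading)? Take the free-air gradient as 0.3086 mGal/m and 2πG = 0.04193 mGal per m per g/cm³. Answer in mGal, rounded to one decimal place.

249.7

Bouguer slab correction = 0.04193 × 2.68 × 2222.5 = 249.7 mGal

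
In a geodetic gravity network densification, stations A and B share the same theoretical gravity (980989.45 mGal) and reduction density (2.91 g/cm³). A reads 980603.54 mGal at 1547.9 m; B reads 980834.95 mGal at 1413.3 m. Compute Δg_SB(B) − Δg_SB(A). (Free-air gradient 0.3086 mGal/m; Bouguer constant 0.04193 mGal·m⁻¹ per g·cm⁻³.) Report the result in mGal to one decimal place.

Δg_SB(A) = 980603.54 − 980989.45 + 0.3086×1547.9 − 0.04193×2.91×1547.9 = -97.10 mGal
Δg_SB(B) = 980834.95 − 980989.45 + 0.3086×1413.3 − 0.04193×2.91×1413.3 = 109.20 mGal
Difference = 109.20 − (-97.10) = 206.30 mGal

206.3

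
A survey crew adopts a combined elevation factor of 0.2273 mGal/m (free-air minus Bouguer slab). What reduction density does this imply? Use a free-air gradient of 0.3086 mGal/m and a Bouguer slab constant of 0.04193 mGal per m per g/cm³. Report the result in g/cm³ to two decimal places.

0.2273 = 0.3086 − 0.04193 × ρ
ρ = (0.3086 − 0.2273) / 0.04193 = 1.94 g/cm³

1.94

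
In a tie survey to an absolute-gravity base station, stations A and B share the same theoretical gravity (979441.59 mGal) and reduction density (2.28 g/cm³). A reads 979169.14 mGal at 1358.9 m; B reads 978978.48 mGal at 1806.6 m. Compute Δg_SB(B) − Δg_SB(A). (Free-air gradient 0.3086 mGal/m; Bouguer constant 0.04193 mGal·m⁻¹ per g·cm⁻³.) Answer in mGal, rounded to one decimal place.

-95.3

Δg_SB(A) = 979169.14 − 979441.59 + 0.3086×1358.9 − 0.04193×2.28×1358.9 = 17.00 mGal
Δg_SB(B) = 978978.48 − 979441.59 + 0.3086×1806.6 − 0.04193×2.28×1806.6 = -78.30 mGal
Difference = -78.30 − (17.00) = -95.30 mGal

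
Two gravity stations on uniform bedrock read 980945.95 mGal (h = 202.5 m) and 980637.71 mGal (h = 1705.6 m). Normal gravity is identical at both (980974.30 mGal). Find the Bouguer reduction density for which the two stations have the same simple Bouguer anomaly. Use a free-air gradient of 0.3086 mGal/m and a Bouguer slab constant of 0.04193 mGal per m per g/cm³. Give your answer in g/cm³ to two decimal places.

2.47

Δg_obs = 980637.71 − 980945.95 = -308.24 mGal over Δh = 1705.6 − 202.5 = 1503.1 m
Equal Bouguer anomalies ⇒ Δg_obs + (0.3086 − 0.04193ρ)·Δh = 0
0.3086 − 0.04193ρ = −Δg_obs/Δh = 0.20507
ρ = (0.3086 − 0.20507) / 0.04193 = 2.47 g/cm³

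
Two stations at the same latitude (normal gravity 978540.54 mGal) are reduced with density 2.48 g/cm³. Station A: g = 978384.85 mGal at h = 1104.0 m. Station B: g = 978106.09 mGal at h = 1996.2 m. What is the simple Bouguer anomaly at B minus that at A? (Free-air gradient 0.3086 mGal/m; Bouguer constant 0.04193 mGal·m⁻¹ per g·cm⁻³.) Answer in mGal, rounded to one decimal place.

-96.2

Δg_SB(A) = 978384.85 − 978540.54 + 0.3086×1104.0 − 0.04193×2.48×1104.0 = 70.20 mGal
Δg_SB(B) = 978106.09 − 978540.54 + 0.3086×1996.2 − 0.04193×2.48×1996.2 = -26.00 mGal
Difference = -26.00 − (70.20) = -96.20 mGal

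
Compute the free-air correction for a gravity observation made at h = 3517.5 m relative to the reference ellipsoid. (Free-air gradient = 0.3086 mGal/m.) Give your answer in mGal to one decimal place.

1085.5

Free-air correction = 0.3086 × 3517.5 = 1085.5 mGal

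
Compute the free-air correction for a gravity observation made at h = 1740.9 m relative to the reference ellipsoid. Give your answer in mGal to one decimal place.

Free-air correction = 0.3086 × 1740.9 = 537.2 mGal

537.2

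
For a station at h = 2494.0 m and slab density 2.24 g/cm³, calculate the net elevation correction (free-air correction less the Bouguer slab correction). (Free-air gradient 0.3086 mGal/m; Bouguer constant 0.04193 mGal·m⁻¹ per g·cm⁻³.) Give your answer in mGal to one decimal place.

Combined gradient = 0.3086 − 0.04193 × 2.24 = 0.2146768 mGal/m
Combined elevation correction = 0.2146768 × 2494.0 = 535.4 mGal

535.4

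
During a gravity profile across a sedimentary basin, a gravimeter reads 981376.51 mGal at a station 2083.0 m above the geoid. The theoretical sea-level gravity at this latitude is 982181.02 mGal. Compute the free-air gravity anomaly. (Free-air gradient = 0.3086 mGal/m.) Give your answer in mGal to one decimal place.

Free-air correction = 0.3086 × 2083.0 = 642.81 mGal
Free-air anomaly = 981376.51 − 982181.02 + (642.81) = -161.70 mGal

-161.7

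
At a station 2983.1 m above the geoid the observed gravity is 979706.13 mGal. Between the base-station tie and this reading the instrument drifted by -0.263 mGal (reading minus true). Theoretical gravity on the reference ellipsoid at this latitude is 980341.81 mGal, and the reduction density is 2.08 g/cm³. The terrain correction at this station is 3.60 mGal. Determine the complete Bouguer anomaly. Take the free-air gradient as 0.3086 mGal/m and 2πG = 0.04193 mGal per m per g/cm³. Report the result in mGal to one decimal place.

28.6

Drift-corrected reading = 979706.13 − (-0.263) = 979706.393 mGal
Free-air correction = 0.3086 × 2983.1 = 920.58 mGal
Free-air anomaly = 979706.393 − 980341.81 + (920.58) = 285.163 mGal
Bouguer slab correction = 0.04193 × 2.08 × 2983.1 = 260.17 mGal
Simple Bouguer anomaly = 285.163 − (260.17) = 24.993 mGal
Complete Bouguer anomaly = 24.993 + 3.60 = 28.593 mGal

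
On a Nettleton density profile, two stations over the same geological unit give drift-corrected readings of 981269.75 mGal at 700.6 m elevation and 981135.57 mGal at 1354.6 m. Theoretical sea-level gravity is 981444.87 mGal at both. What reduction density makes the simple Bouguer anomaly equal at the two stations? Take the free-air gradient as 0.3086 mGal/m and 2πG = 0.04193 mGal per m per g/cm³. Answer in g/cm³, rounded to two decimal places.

2.47

Δg_obs = 981135.57 − 981269.75 = -134.18 mGal over Δh = 1354.6 − 700.6 = 654.0 m
Equal Bouguer anomalies ⇒ Δg_obs + (0.3086 − 0.04193ρ)·Δh = 0
0.3086 − 0.04193ρ = −Δg_obs/Δh = 0.20517
ρ = (0.3086 − 0.20517) / 0.04193 = 2.47 g/cm³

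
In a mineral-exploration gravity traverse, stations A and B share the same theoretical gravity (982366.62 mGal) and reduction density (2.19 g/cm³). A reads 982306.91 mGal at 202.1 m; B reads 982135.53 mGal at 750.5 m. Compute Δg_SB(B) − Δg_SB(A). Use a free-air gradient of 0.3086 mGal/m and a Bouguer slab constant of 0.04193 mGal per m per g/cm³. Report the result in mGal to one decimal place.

Δg_SB(A) = 982306.91 − 982366.62 + 0.3086×202.1 − 0.04193×2.19×202.1 = -15.90 mGal
Δg_SB(B) = 982135.53 − 982366.62 + 0.3086×750.5 − 0.04193×2.19×750.5 = -68.40 mGal
Difference = -68.40 − (-15.90) = -52.50 mGal

-52.5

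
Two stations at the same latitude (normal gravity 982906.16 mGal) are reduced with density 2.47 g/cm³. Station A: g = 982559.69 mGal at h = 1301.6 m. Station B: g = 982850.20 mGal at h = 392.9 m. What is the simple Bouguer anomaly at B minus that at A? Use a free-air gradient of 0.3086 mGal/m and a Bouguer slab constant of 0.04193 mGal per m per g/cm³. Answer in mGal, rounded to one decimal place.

104.2

Δg_SB(A) = 982559.69 − 982906.16 + 0.3086×1301.6 − 0.04193×2.47×1301.6 = -79.60 mGal
Δg_SB(B) = 982850.20 − 982906.16 + 0.3086×392.9 − 0.04193×2.47×392.9 = 24.60 mGal
Difference = 24.60 − (-79.60) = 104.20 mGal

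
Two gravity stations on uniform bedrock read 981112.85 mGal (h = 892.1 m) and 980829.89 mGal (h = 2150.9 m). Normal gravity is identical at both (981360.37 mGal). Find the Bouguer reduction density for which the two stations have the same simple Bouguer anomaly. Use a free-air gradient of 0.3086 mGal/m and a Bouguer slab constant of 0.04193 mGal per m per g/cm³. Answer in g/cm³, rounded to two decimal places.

Δg_obs = 980829.89 − 981112.85 = -282.96 mGal over Δh = 2150.9 − 892.1 = 1258.8 m
Equal Bouguer anomalies ⇒ Δg_obs + (0.3086 − 0.04193ρ)·Δh = 0
0.3086 − 0.04193ρ = −Δg_obs/Δh = 0.22479
ρ = (0.3086 − 0.22479) / 0.04193 = 2.00 g/cm³

2.00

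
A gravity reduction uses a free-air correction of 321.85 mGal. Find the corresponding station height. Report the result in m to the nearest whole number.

h = 321.85 / 0.3086 = 1042.94 m

1043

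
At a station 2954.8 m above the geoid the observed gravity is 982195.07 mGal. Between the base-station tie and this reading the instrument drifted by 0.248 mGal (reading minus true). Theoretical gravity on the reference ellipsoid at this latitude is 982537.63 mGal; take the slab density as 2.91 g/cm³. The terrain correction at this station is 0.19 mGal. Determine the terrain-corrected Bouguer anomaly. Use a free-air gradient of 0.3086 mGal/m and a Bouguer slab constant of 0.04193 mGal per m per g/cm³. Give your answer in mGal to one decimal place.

Drift-corrected reading = 982195.07 − (0.248) = 982194.822 mGal
Free-air correction = 0.3086 × 2954.8 = 911.85 mGal
Free-air anomaly = 982194.822 − 982537.63 + (911.85) = 569.042 mGal
Bouguer slab correction = 0.04193 × 2.91 × 2954.8 = 360.53 mGal
Simple Bouguer anomaly = 569.042 − (360.53) = 208.512 mGal
Complete Bouguer anomaly = 208.512 + 0.19 = 208.702 mGal

208.7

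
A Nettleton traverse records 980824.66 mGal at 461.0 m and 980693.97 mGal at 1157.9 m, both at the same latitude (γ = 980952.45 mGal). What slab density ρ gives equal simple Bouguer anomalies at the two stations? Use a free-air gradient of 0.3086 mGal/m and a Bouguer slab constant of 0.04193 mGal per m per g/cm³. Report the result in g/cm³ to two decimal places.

Δg_obs = 980693.97 − 980824.66 = -130.69 mGal over Δh = 1157.9 − 461.0 = 696.9 m
Equal Bouguer anomalies ⇒ Δg_obs + (0.3086 − 0.04193ρ)·Δh = 0
0.3086 − 0.04193ρ = −Δg_obs/Δh = 0.18753
ρ = (0.3086 − 0.18753) / 0.04193 = 2.89 g/cm³

2.89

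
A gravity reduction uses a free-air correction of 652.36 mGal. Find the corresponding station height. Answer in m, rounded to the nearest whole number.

2114

h = 652.36 / 0.3086 = 2113.93 m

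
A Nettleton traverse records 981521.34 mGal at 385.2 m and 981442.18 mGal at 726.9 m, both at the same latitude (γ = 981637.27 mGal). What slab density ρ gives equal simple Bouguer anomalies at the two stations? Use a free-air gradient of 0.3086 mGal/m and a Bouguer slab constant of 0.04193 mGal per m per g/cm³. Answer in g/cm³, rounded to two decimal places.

Δg_obs = 981442.18 − 981521.34 = -79.16 mGal over Δh = 726.9 − 385.2 = 341.7 m
Equal Bouguer anomalies ⇒ Δg_obs + (0.3086 − 0.04193ρ)·Δh = 0
0.3086 − 0.04193ρ = −Δg_obs/Δh = 0.23167
ρ = (0.3086 − 0.23167) / 0.04193 = 1.83 g/cm³

1.83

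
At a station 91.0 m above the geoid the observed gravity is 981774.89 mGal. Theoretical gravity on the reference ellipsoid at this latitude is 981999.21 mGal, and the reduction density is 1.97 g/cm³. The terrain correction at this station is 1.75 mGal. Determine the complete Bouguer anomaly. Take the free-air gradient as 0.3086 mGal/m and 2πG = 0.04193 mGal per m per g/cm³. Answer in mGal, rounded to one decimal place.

-202.0

Free-air correction = 0.3086 × 91.0 = 28.08 mGal
Free-air anomaly = 981774.89 − 981999.21 + (28.08) = -196.24 mGal
Bouguer slab correction = 0.04193 × 1.97 × 91.0 = 7.52 mGal
Simple Bouguer anomaly = -196.24 − (7.52) = -203.76 mGal
Complete Bouguer anomaly = -203.76 + 1.75 = -202.01 mGal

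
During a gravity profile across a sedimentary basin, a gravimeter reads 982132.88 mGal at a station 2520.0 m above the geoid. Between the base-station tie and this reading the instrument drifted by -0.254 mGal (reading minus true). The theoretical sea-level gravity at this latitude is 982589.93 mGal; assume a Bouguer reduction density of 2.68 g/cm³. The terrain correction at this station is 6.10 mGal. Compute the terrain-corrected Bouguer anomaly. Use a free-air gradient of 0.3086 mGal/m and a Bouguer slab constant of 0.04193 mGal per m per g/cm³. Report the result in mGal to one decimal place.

43.8

Drift-corrected reading = 982132.88 − (-0.254) = 982133.134 mGal
Free-air correction = 0.3086 × 2520.0 = 777.67 mGal
Free-air anomaly = 982133.134 − 982589.93 + (777.67) = 320.874 mGal
Bouguer slab correction = 0.04193 × 2.68 × 2520.0 = 283.18 mGal
Simple Bouguer anomaly = 320.874 − (283.18) = 37.694 mGal
Complete Bouguer anomaly = 37.694 + 6.10 = 43.794 mGal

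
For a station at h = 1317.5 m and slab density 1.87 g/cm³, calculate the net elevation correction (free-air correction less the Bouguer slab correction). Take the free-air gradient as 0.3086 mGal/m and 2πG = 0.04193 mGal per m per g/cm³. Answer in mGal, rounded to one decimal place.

Combined gradient = 0.3086 − 0.04193 × 1.87 = 0.2301909 mGal/m
Combined elevation correction = 0.2301909 × 1317.5 = 303.3 mGal

303.3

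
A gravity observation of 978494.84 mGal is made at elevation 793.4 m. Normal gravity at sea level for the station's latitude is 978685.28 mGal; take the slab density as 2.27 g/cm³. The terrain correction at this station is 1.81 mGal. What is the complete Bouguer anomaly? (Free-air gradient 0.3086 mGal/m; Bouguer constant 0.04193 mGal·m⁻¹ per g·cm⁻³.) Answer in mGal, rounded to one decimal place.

Free-air correction = 0.3086 × 793.4 = 244.84 mGal
Free-air anomaly = 978494.84 − 978685.28 + (244.84) = 54.40 mGal
Bouguer slab correction = 0.04193 × 2.27 × 793.4 = 75.52 mGal
Simple Bouguer anomaly = 54.40 − (75.52) = -21.12 mGal
Complete Bouguer anomaly = -21.12 + 1.81 = -19.31 mGal

-19.3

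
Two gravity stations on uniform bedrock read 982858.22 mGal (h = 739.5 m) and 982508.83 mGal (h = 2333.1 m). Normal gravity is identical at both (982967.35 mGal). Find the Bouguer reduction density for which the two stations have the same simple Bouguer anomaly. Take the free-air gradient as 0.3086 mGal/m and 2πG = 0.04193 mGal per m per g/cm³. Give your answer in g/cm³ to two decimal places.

Δg_obs = 982508.83 − 982858.22 = -349.39 mGal over Δh = 2333.1 − 739.5 = 1593.6 m
Equal Bouguer anomalies ⇒ Δg_obs + (0.3086 − 0.04193ρ)·Δh = 0
0.3086 − 0.04193ρ = −Δg_obs/Δh = 0.21925
ρ = (0.3086 − 0.21925) / 0.04193 = 2.13 g/cm³

2.13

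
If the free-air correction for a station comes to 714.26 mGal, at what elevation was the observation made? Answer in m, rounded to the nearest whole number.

2315

h = 714.26 / 0.3086 = 2314.52 m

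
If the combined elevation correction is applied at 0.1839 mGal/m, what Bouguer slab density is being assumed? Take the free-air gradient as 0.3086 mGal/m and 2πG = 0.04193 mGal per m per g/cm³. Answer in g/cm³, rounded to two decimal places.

0.1839 = 0.3086 − 0.04193 × ρ
ρ = (0.3086 − 0.1839) / 0.04193 = 2.97 g/cm³

2.97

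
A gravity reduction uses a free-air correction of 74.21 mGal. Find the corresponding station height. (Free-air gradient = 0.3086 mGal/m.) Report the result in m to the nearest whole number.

h = 74.21 / 0.3086 = 240.47 m

240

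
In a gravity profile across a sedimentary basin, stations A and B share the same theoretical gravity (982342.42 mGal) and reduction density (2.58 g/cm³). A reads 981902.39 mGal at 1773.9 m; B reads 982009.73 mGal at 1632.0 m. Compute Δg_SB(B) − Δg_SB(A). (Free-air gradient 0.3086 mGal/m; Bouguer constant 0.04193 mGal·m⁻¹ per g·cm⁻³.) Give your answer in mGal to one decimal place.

Δg_SB(A) = 981902.39 − 982342.42 + 0.3086×1773.9 − 0.04193×2.58×1773.9 = -84.50 mGal
Δg_SB(B) = 982009.73 − 982342.42 + 0.3086×1632.0 − 0.04193×2.58×1632.0 = -5.60 mGal
Difference = -5.60 − (-84.50) = 78.90 mGal

78.9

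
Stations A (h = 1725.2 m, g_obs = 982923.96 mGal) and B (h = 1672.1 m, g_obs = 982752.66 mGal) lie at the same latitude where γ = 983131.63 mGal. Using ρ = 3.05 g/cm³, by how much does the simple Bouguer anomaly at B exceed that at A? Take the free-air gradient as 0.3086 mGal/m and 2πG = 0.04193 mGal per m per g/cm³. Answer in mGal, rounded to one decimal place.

Δg_SB(A) = 982923.96 − 983131.63 + 0.3086×1725.2 − 0.04193×3.05×1725.2 = 104.10 mGal
Δg_SB(B) = 982752.66 − 983131.63 + 0.3086×1672.1 − 0.04193×3.05×1672.1 = -76.80 mGal
Difference = -76.80 − (104.10) = -180.90 mGal

-180.9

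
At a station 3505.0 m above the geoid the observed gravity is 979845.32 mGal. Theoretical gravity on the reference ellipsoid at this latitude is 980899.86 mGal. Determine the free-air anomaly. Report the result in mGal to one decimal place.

27.1

Free-air correction = 0.3086 × 3505.0 = 1081.64 mGal
Free-air anomaly = 979845.32 − 980899.86 + (1081.64) = 27.10 mGal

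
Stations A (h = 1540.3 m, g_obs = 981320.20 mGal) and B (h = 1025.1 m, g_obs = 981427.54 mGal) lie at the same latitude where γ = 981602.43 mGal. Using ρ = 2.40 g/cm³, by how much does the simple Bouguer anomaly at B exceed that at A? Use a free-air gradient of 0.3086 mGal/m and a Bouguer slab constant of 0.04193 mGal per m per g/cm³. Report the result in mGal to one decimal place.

0.2

Δg_SB(A) = 981320.20 − 981602.43 + 0.3086×1540.3 − 0.04193×2.40×1540.3 = 38.10 mGal
Δg_SB(B) = 981427.54 − 981602.43 + 0.3086×1025.1 − 0.04193×2.40×1025.1 = 38.30 mGal
Difference = 38.30 − (38.10) = 0.20 mGal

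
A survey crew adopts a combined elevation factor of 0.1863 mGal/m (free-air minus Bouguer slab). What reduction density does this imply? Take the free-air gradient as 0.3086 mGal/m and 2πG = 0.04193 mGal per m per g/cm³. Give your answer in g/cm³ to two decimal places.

2.92

0.1863 = 0.3086 − 0.04193 × ρ
ρ = (0.3086 − 0.1863) / 0.04193 = 2.92 g/cm³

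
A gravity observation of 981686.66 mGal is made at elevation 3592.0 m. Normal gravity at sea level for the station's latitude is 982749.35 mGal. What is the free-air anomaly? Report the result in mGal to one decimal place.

Free-air correction = 0.3086 × 3592.0 = 1108.49 mGal
Free-air anomaly = 981686.66 − 982749.35 + (1108.49) = 45.80 mGal

45.8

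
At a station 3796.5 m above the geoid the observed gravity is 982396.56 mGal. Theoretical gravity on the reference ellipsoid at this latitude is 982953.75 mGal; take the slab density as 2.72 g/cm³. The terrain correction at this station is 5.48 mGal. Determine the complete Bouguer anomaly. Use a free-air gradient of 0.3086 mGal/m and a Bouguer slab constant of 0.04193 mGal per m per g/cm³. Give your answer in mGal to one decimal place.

186.9

Free-air correction = 0.3086 × 3796.5 = 1171.60 mGal
Free-air anomaly = 982396.56 − 982953.75 + (1171.60) = 614.41 mGal
Bouguer slab correction = 0.04193 × 2.72 × 3796.5 = 432.99 mGal
Simple Bouguer anomaly = 614.41 − (432.99) = 181.42 mGal
Complete Bouguer anomaly = 181.42 + 5.48 = 186.90 mGal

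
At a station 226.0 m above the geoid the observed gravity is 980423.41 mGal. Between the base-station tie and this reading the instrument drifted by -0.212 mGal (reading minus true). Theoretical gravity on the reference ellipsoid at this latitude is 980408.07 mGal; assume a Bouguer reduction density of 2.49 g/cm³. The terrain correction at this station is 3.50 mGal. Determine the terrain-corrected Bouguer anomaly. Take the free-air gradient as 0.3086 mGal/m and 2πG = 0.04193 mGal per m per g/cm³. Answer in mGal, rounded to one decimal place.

65.2

Drift-corrected reading = 980423.41 − (-0.212) = 980423.622 mGal
Free-air correction = 0.3086 × 226.0 = 69.74 mGal
Free-air anomaly = 980423.622 − 980408.07 + (69.74) = 85.292 mGal
Bouguer slab correction = 0.04193 × 2.49 × 226.0 = 23.60 mGal
Simple Bouguer anomaly = 85.292 − (23.60) = 61.692 mGal
Complete Bouguer anomaly = 61.692 + 3.50 = 65.192 mGal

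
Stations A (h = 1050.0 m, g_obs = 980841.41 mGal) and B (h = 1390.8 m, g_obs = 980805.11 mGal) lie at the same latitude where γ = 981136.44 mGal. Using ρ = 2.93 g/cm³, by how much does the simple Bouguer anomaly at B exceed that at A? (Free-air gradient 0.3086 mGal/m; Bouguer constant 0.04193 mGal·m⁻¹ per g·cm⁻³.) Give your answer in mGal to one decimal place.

27.0

Δg_SB(A) = 980841.41 − 981136.44 + 0.3086×1050.0 − 0.04193×2.93×1050.0 = -100.00 mGal
Δg_SB(B) = 980805.11 − 981136.44 + 0.3086×1390.8 − 0.04193×2.93×1390.8 = -73.00 mGal
Difference = -73.00 − (-100.00) = 27.00 mGal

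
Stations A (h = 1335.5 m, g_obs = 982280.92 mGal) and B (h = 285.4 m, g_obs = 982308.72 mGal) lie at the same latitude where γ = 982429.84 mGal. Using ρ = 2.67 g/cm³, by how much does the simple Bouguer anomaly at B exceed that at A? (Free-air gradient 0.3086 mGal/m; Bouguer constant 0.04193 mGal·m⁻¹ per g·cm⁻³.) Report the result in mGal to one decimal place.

Δg_SB(A) = 982280.92 − 982429.84 + 0.3086×1335.5 − 0.04193×2.67×1335.5 = 113.70 mGal
Δg_SB(B) = 982308.72 − 982429.84 + 0.3086×285.4 − 0.04193×2.67×285.4 = -65.00 mGal
Difference = -65.00 − (113.70) = -178.70 mGal

-178.7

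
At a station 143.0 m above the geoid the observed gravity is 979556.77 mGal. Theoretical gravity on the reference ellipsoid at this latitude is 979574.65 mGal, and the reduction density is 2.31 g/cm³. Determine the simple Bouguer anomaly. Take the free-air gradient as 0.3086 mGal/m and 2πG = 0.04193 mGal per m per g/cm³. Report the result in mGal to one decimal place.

12.4

Free-air correction = 0.3086 × 143.0 = 44.13 mGal
Free-air anomaly = 979556.77 − 979574.65 + (44.13) = 26.25 mGal
Bouguer slab correction = 0.04193 × 2.31 × 143.0 = 13.85 mGal
Simple Bouguer anomaly = 26.25 − (13.85) = 12.40 mGal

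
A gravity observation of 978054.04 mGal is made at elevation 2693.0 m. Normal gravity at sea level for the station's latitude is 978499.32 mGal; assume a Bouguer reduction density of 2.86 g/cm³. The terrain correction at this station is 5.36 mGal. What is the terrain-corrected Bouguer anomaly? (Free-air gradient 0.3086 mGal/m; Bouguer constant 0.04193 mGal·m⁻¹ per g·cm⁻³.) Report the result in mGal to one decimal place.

Free-air correction = 0.3086 × 2693.0 = 831.06 mGal
Free-air anomaly = 978054.04 − 978499.32 + (831.06) = 385.78 mGal
Bouguer slab correction = 0.04193 × 2.86 × 2693.0 = 322.94 mGal
Simple Bouguer anomaly = 385.78 − (322.94) = 62.84 mGal
Complete Bouguer anomaly = 62.84 + 5.36 = 68.20 mGal

68.2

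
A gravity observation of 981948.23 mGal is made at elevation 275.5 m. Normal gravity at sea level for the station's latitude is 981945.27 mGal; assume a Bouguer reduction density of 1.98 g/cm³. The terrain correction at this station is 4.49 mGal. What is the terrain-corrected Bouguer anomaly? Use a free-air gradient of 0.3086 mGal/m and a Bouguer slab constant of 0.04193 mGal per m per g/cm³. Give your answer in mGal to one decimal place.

69.6

Free-air correction = 0.3086 × 275.5 = 85.02 mGal
Free-air anomaly = 981948.23 − 981945.27 + (85.02) = 87.98 mGal
Bouguer slab correction = 0.04193 × 1.98 × 275.5 = 22.87 mGal
Simple Bouguer anomaly = 87.98 − (22.87) = 65.11 mGal
Complete Bouguer anomaly = 65.11 + 4.49 = 69.60 mGal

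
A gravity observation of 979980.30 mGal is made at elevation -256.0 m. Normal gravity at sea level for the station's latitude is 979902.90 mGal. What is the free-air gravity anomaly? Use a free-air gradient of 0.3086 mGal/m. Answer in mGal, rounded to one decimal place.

Free-air correction = 0.3086 × -256.0 = -79.00 mGal
Free-air anomaly = 979980.30 − 979902.90 + (-79.00) = -1.60 mGal

-1.6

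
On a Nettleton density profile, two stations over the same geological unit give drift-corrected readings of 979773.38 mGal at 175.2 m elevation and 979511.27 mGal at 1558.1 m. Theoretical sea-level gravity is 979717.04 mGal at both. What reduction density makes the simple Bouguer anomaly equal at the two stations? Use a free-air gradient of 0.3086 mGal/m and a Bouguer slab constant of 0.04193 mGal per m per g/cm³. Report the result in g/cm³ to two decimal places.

2.84

Δg_obs = 979511.27 − 979773.38 = -262.11 mGal over Δh = 1558.1 − 175.2 = 1382.9 m
Equal Bouguer anomalies ⇒ Δg_obs + (0.3086 − 0.04193ρ)·Δh = 0
0.3086 − 0.04193ρ = −Δg_obs/Δh = 0.18954
ρ = (0.3086 − 0.18954) / 0.04193 = 2.84 g/cm³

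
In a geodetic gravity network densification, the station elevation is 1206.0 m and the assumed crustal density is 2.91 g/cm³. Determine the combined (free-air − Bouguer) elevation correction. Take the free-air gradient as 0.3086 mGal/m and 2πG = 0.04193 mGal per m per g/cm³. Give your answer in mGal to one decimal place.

225.0

Combined gradient = 0.3086 − 0.04193 × 2.91 = 0.1865837 mGal/m
Combined elevation correction = 0.1865837 × 1206.0 = 225.0 mGal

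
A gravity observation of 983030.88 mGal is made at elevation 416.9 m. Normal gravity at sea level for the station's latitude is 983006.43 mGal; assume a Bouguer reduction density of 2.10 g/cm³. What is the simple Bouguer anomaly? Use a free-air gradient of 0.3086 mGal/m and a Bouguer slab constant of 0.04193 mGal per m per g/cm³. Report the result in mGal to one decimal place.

116.4

Free-air correction = 0.3086 × 416.9 = 128.66 mGal
Free-air anomaly = 983030.88 − 983006.43 + (128.66) = 153.11 mGal
Bouguer slab correction = 0.04193 × 2.10 × 416.9 = 36.71 mGal
Simple Bouguer anomaly = 153.11 − (36.71) = 116.40 mGal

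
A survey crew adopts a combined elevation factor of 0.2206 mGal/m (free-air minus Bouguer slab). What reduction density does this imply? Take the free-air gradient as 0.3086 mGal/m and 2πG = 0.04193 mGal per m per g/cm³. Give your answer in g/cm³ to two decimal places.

0.2206 = 0.3086 − 0.04193 × ρ
ρ = (0.3086 − 0.2206) / 0.04193 = 2.10 g/cm³

2.10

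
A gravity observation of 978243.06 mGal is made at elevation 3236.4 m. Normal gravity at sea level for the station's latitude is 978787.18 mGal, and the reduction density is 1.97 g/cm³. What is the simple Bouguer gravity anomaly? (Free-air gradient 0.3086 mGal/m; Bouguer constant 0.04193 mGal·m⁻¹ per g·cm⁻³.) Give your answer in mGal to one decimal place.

187.3

Free-air correction = 0.3086 × 3236.4 = 998.75 mGal
Free-air anomaly = 978243.06 − 978787.18 + (998.75) = 454.63 mGal
Bouguer slab correction = 0.04193 × 1.97 × 3236.4 = 267.33 mGal
Simple Bouguer anomaly = 454.63 − (267.33) = 187.30 mGal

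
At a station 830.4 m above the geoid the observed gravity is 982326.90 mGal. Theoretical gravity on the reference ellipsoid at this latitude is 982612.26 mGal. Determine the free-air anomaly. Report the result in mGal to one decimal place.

Free-air correction = 0.3086 × 830.4 = 256.26 mGal
Free-air anomaly = 982326.90 − 982612.26 + (256.26) = -29.10 mGal

-29.1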